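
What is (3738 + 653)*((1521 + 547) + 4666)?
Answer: 29568994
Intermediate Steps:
(3738 + 653)*((1521 + 547) + 4666) = 4391*(2068 + 4666) = 4391*6734 = 29568994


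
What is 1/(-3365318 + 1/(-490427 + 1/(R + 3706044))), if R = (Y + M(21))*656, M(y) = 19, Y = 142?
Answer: -1869340978819/6290926844161011102 ≈ -2.9715e-7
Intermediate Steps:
R = 105616 (R = (142 + 19)*656 = 161*656 = 105616)
1/(-3365318 + 1/(-490427 + 1/(R + 3706044))) = 1/(-3365318 + 1/(-490427 + 1/(105616 + 3706044))) = 1/(-3365318 + 1/(-490427 + 1/3811660)) = 1/(-3365318 + 1/(-1869340978819/3811660)) = 1/(-3365318 - 3811660/1869340978819) = 1/(-6290926844161011102/1869340978819) = -1869340978819/6290926844161011102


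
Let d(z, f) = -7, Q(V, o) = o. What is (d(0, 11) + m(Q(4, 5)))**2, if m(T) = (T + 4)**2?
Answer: 5476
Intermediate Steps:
m(T) = (4 + T)**2
(d(0, 11) + m(Q(4, 5)))**2 = (-7 + (4 + 5)**2)**2 = (-7 + 9**2)**2 = (-7 + 81)**2 = 74**2 = 5476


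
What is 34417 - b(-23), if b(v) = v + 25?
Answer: 34415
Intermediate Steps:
b(v) = 25 + v
34417 - b(-23) = 34417 - (25 - 23) = 34417 - 1*2 = 34417 - 2 = 34415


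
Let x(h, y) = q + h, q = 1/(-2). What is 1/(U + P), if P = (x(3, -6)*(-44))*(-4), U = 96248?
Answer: 1/96688 ≈ 1.0343e-5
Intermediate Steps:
q = -½ ≈ -0.50000
x(h, y) = -½ + h
P = 440 (P = ((-½ + 3)*(-44))*(-4) = ((5/2)*(-44))*(-4) = -110*(-4) = 440)
1/(U + P) = 1/(96248 + 440) = 1/96688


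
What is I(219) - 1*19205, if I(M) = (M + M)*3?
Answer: -17891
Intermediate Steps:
I(M) = 6*M (I(M) = (2*M)*3 = 6*M)
I(219) - 1*19205 = 6*219 - 1*19205 = 1314 - 19205 = -17891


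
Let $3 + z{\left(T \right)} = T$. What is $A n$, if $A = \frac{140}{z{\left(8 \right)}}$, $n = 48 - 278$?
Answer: $-6440$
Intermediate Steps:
$z{\left(T \right)} = -3 + T$
$n = -230$ ($n = 48 - 278 = -230$)
$A = 28$ ($A = \frac{140}{-3 + 8} = \frac{140}{5} = 140 \cdot \frac{1}{5} = 28$)
$A n = 28 \left(-230\right) = -6440$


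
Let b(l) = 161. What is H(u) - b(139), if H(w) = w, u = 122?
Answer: -39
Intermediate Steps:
H(u) - b(139) = 122 - 1*161 = 122 - 161 = -39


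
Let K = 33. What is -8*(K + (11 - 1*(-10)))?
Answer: -432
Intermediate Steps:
-8*(K + (11 - 1*(-10))) = -8*(33 + (11 - 1*(-10))) = -8*(33 + (11 + 10)) = -8*(33 + 21) = -8*54 = -432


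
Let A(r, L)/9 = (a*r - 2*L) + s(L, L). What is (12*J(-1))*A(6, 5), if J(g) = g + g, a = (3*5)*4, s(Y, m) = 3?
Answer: -76248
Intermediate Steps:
a = 60 (a = 15*4 = 60)
A(r, L) = 27 - 18*L + 540*r (A(r, L) = 9*((60*r - 2*L) + 3) = 9*((-2*L + 60*r) + 3) = 9*(3 - 2*L + 60*r) = 27 - 18*L + 540*r)
J(g) = 2*g
(12*J(-1))*A(6, 5) = (12*(2*(-1)))*(27 - 18*5 + 540*6) = (12*(-2))*(27 - 90 + 3240) = -24*3177 = -76248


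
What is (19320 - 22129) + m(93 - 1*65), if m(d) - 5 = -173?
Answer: -2977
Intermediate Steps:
m(d) = -168 (m(d) = 5 - 173 = -168)
(19320 - 22129) + m(93 - 1*65) = (19320 - 22129) - 168 = -2809 - 168 = -2977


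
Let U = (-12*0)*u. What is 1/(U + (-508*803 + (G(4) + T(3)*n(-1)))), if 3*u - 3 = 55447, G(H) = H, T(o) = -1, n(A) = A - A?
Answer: -1/407920 ≈ -2.4515e-6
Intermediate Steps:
n(A) = 0
u = 55450/3 (u = 1 + (⅓)*55447 = 1 + 55447/3 = 55450/3 ≈ 18483.)
U = 0 (U = -12*0*(55450/3) = 0*(55450/3) = 0)
1/(U + (-508*803 + (G(4) + T(3)*n(-1)))) = 1/(0 + (-508*803 + (4 - 1*0))) = 1/(0 + (-407924 + (4 + 0))) = 1/(0 + (-407924 + 4)) = 1/(0 - 407920) = 1/(-407920) = -1/407920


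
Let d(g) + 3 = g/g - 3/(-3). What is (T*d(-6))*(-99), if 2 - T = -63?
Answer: 6435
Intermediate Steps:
T = 65 (T = 2 - 1*(-63) = 2 + 63 = 65)
d(g) = -1 (d(g) = -3 + (g/g - 3/(-3)) = -3 + (1 - 3*(-⅓)) = -3 + (1 + 1) = -3 + 2 = -1)
(T*d(-6))*(-99) = (65*(-1))*(-99) = -65*(-99) = 6435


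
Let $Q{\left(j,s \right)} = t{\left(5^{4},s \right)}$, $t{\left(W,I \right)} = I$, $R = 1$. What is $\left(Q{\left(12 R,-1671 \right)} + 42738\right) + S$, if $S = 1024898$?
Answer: $1065965$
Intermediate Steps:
$Q{\left(j,s \right)} = s$
$\left(Q{\left(12 R,-1671 \right)} + 42738\right) + S = \left(-1671 + 42738\right) + 1024898 = 41067 + 1024898 = 1065965$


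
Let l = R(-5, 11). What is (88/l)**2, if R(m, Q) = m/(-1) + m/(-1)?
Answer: 1936/25 ≈ 77.440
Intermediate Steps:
R(m, Q) = -2*m (R(m, Q) = m*(-1) + m*(-1) = -m - m = -2*m)
l = 10 (l = -2*(-5) = 10)
(88/l)**2 = (88/10)**2 = (88*(1/10))**2 = (44/5)**2 = 1936/25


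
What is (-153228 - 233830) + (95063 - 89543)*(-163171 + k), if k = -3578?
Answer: -920841538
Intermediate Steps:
(-153228 - 233830) + (95063 - 89543)*(-163171 + k) = (-153228 - 233830) + (95063 - 89543)*(-163171 - 3578) = -387058 + 5520*(-166749) = -387058 - 920454480 = -920841538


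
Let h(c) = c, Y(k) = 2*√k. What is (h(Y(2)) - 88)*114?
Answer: -10032 + 228*√2 ≈ -9709.6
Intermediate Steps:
(h(Y(2)) - 88)*114 = (2*√2 - 88)*114 = (-88 + 2*√2)*114 = -10032 + 228*√2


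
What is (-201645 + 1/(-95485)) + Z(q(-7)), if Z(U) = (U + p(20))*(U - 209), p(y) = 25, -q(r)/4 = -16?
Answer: -20486306751/95485 ≈ -2.1455e+5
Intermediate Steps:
q(r) = 64 (q(r) = -4*(-16) = 64)
Z(U) = (-209 + U)*(25 + U) (Z(U) = (U + 25)*(U - 209) = (25 + U)*(-209 + U) = (-209 + U)*(25 + U))
(-201645 + 1/(-95485)) + Z(q(-7)) = (-201645 + 1/(-95485)) + (-5225 + 64**2 - 184*64) = (-201645 - 1/95485) + (-5225 + 4096 - 11776) = -19254072826/95485 - 12905 = -20486306751/95485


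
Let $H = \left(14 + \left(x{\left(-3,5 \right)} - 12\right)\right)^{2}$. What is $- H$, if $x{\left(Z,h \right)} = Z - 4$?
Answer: $-25$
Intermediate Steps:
$x{\left(Z,h \right)} = -4 + Z$
$H = 25$ ($H = \left(14 - 19\right)^{2} = \left(-5\right)^{2} = 25$)
$- H = \left(-1\right) 25 = -25$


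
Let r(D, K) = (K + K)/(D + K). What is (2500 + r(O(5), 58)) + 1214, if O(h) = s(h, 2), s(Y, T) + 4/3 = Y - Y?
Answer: 315864/85 ≈ 3716.0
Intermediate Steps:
s(Y, T) = -4/3 (s(Y, T) = -4/3 + (Y - Y) = -4/3 + 0 = -4/3)
O(h) = -4/3
r(D, K) = 2*K/(D + K) (r(D, K) = (2*K)/(D + K) = 2*K/(D + K))
(2500 + r(O(5), 58)) + 1214 = (2500 + 2*58/(-4/3 + 58)) + 1214 = (2500 + 2*58/(170/3)) + 1214 = (2500 + 2*58*(3/170)) + 1214 = (2500 + 174/85) + 1214 = 212674/85 + 1214 = 315864/85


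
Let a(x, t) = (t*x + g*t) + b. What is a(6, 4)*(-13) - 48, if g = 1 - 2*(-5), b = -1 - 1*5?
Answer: -854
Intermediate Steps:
b = -6 (b = -1 - 5 = -6)
g = 11 (g = 1 + 10 = 11)
a(x, t) = -6 + 11*t + t*x (a(x, t) = (t*x + 11*t) - 6 = (11*t + t*x) - 6 = -6 + 11*t + t*x)
a(6, 4)*(-13) - 48 = (-6 + 11*4 + 4*6)*(-13) - 48 = (-6 + 44 + 24)*(-13) - 48 = 62*(-13) - 48 = -806 - 48 = -854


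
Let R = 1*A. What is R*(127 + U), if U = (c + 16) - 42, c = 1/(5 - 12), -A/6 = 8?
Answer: -33888/7 ≈ -4841.1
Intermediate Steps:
A = -48 (A = -6*8 = -48)
c = -1/7 (c = 1/(-7) = -1/7 ≈ -0.14286)
U = -183/7 (U = (-1/7 + 16) - 42 = 111/7 - 42 = -183/7 ≈ -26.143)
R = -48 (R = 1*(-48) = -48)
R*(127 + U) = -48*(127 - 183/7) = -48*706/7 = -33888/7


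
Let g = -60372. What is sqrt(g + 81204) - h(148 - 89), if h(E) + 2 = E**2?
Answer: -3479 + 4*sqrt(1302) ≈ -3334.7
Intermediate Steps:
h(E) = -2 + E**2
sqrt(g + 81204) - h(148 - 89) = sqrt(-60372 + 81204) - (-2 + (148 - 89)**2) = sqrt(20832) - (-2 + 59**2) = 4*sqrt(1302) - (-2 + 3481) = 4*sqrt(1302) - 1*3479 = 4*sqrt(1302) - 3479 = -3479 + 4*sqrt(1302)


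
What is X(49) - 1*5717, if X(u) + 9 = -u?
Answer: -5775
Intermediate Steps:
X(u) = -9 - u
X(49) - 1*5717 = (-9 - 1*49) - 1*5717 = (-9 - 49) - 5717 = -58 - 5717 = -5775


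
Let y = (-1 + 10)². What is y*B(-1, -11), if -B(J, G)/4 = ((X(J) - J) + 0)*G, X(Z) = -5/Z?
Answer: 21384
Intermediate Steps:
y = 81 (y = 9² = 81)
B(J, G) = -4*G*(-J - 5/J) (B(J, G) = -4*((-5/J - J) + 0)*G = -4*((-J - 5/J) + 0)*G = -4*(-J - 5/J)*G = -4*G*(-J - 5/J))
y*B(-1, -11) = 81*(4*(-11)*(5 + (-1)²)/(-1)) = 81*(4*(-11)*(-1)*(5 + 1)) = 81*(4*(-11)*(-1)*6) = 81*264 = 21384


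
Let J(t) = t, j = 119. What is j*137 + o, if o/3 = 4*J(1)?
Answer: 16315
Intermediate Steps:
o = 12 (o = 3*(4*1) = 3*4 = 12)
j*137 + o = 119*137 + 12 = 16303 + 12 = 16315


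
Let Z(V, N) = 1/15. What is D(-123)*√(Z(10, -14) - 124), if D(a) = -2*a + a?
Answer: 533*I*√165/5 ≈ 1369.3*I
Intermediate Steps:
Z(V, N) = 1/15
D(a) = -a
D(-123)*√(Z(10, -14) - 124) = (-1*(-123))*√(1/15 - 124) = 123*√(-1859/15) = 123*(13*I*√165/15) = 533*I*√165/5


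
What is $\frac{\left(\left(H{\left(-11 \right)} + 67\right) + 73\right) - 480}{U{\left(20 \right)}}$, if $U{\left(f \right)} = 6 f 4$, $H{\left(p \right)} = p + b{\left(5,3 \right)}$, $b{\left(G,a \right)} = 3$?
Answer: $- \frac{29}{40} \approx -0.725$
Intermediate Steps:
$H{\left(p \right)} = 3 + p$ ($H{\left(p \right)} = p + 3 = 3 + p$)
$U{\left(f \right)} = 24 f$
$\frac{\left(\left(H{\left(-11 \right)} + 67\right) + 73\right) - 480}{U{\left(20 \right)}} = \frac{\left(\left(\left(3 - 11\right) + 67\right) + 73\right) - 480}{24 \cdot 20} = \frac{\left(\left(-8 + 67\right) + 73\right) - 480}{480} = \frac{\left(59 + 73\right) - 480}{480} = \frac{132 - 480}{480} = \frac{1}{480} \left(-348\right) = - \frac{29}{40}$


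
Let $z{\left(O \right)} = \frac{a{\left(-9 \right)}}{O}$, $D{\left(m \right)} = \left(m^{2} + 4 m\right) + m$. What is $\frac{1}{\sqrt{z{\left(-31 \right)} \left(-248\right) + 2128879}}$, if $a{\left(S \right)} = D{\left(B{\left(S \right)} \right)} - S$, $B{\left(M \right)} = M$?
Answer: $\frac{\sqrt{2129239}}{2129239} \approx 0.00068531$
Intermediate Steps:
$D{\left(m \right)} = m^{2} + 5 m$
$a{\left(S \right)} = - S + S \left(5 + S\right)$ ($a{\left(S \right)} = S \left(5 + S\right) - S = - S + S \left(5 + S\right)$)
$z{\left(O \right)} = \frac{45}{O}$ ($z{\left(O \right)} = \frac{\left(-9\right) \left(4 - 9\right)}{O} = \frac{\left(-9\right) \left(-5\right)}{O} = \frac{45}{O}$)
$\frac{1}{\sqrt{z{\left(-31 \right)} \left(-248\right) + 2128879}} = \frac{1}{\sqrt{\frac{45}{-31} \left(-248\right) + 2128879}} = \frac{1}{\sqrt{45 \left(- \frac{1}{31}\right) \left(-248\right) + 2128879}} = \frac{1}{\sqrt{\left(- \frac{45}{31}\right) \left(-248\right) + 2128879}} = \frac{1}{\sqrt{360 + 2128879}} = \frac{1}{\sqrt{2129239}} = \frac{\sqrt{2129239}}{2129239}$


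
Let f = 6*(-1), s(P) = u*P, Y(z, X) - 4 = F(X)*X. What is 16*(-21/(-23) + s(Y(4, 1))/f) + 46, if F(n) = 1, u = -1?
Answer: 5102/69 ≈ 73.942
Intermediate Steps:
Y(z, X) = 4 + X (Y(z, X) = 4 + 1*X = 4 + X)
s(P) = -P
f = -6
16*(-21/(-23) + s(Y(4, 1))/f) + 46 = 16*(-21/(-23) - (4 + 1)/(-6)) + 46 = 16*(-21*(-1/23) - 1*5*(-⅙)) + 46 = 16*(21/23 - 5*(-⅙)) + 46 = 16*(21/23 + ⅚) + 46 = 16*(241/138) + 46 = 1928/69 + 46 = 5102/69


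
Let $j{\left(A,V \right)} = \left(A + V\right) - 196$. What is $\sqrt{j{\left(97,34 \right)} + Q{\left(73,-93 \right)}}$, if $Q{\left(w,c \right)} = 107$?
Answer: $\sqrt{42} \approx 6.4807$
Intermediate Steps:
$j{\left(A,V \right)} = -196 + A + V$
$\sqrt{j{\left(97,34 \right)} + Q{\left(73,-93 \right)}} = \sqrt{\left(-196 + 97 + 34\right) + 107} = \sqrt{-65 + 107} = \sqrt{42}$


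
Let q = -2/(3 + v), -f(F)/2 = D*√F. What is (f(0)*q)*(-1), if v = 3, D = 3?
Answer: 0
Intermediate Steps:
f(F) = -6*√F
q = -⅓ (q = -2/(3 + 3) = -2/6 = -2*⅙ = -⅓ ≈ -0.33333)
(f(0)*q)*(-1) = (-6*√0*(-⅓))*(-1) = (-6*0*(-⅓))*(-1) = (0*(-⅓))*(-1) = 0*(-1) = 0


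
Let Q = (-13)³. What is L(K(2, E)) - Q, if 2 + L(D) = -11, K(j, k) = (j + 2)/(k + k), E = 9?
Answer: 2184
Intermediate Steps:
Q = -2197
K(j, k) = (2 + j)/(2*k) (K(j, k) = (2 + j)/((2*k)) = (2 + j)*(1/(2*k)) = (2 + j)/(2*k))
L(D) = -13 (L(D) = -2 - 11 = -13)
L(K(2, E)) - Q = -13 - 1*(-2197) = -13 + 2197 = 2184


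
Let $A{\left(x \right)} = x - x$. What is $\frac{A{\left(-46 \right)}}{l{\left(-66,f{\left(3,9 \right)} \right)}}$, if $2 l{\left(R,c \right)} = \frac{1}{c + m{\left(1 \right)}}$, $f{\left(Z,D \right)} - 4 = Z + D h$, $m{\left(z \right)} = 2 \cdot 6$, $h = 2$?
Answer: $0$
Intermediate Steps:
$m{\left(z \right)} = 12$
$f{\left(Z,D \right)} = 4 + Z + 2 D$ ($f{\left(Z,D \right)} = 4 + \left(Z + D 2\right) = 4 + \left(Z + 2 D\right) = 4 + Z + 2 D$)
$A{\left(x \right)} = 0$
$l{\left(R,c \right)} = \frac{1}{2 \left(12 + c\right)}$ ($l{\left(R,c \right)} = \frac{1}{2 \left(c + 12\right)} = \frac{1}{2 \left(12 + c\right)}$)
$\frac{A{\left(-46 \right)}}{l{\left(-66,f{\left(3,9 \right)} \right)}} = \frac{0}{\frac{1}{2} \frac{1}{12 + \left(4 + 3 + 2 \cdot 9\right)}} = \frac{0}{\frac{1}{2} \frac{1}{12 + \left(4 + 3 + 18\right)}} = \frac{0}{\frac{1}{2} \frac{1}{12 + 25}} = \frac{0}{\frac{1}{2} \cdot \frac{1}{37}} = 0 \frac{1}{\frac{1}{74}} = 0 \cdot 74 = 0$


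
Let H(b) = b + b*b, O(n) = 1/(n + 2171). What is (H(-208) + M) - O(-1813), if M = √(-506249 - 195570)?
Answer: 15414047/358 + I*√701819 ≈ 43056.0 + 837.75*I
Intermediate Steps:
O(n) = 1/(2171 + n)
M = I*√701819 (M = √(-701819) = I*√701819 ≈ 837.75*I)
H(b) = b + b²
(H(-208) + M) - O(-1813) = (-208*(1 - 208) + I*√701819) - 1/(2171 - 1813) = (-208*(-207) + I*√701819) - 1/358 = (43056 + I*√701819) - 1*1/358 = (43056 + I*√701819) - 1/358 = 15414047/358 + I*√701819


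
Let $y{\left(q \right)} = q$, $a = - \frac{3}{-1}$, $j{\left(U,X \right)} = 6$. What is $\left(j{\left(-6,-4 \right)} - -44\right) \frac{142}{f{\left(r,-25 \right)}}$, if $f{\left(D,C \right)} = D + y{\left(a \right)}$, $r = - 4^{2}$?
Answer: $- \frac{7100}{13} \approx -546.15$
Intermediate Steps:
$r = -16$ ($r = \left(-1\right) 16 = -16$)
$a = 3$ ($a = \left(-3\right) \left(-1\right) = 3$)
$f{\left(D,C \right)} = 3 + D$ ($f{\left(D,C \right)} = D + 3 = 3 + D$)
$\left(j{\left(-6,-4 \right)} - -44\right) \frac{142}{f{\left(r,-25 \right)}} = \left(6 - -44\right) \frac{142}{3 - 16} = \left(6 + 44\right) \frac{142}{-13} = 50 \cdot 142 \left(- \frac{1}{13}\right) = 50 \left(- \frac{142}{13}\right) = - \frac{7100}{13}$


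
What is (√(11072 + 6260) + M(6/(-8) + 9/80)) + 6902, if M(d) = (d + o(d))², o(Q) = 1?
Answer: 44173641/6400 + 2*√4333 ≈ 7033.8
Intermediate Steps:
M(d) = (1 + d)² (M(d) = (d + 1)² = (1 + d)²)
(√(11072 + 6260) + M(6/(-8) + 9/80)) + 6902 = (√(11072 + 6260) + (1 + (6/(-8) + 9/80))²) + 6902 = (√17332 + (1 + (6*(-⅛) + 9*(1/80)))²) + 6902 = (2*√4333 + (1 + (-¾ + 9/80))²) + 6902 = (2*√4333 + (1 - 51/80)²) + 6902 = (2*√4333 + (29/80)²) + 6902 = (2*√4333 + 841/6400) + 6902 = (841/6400 + 2*√4333) + 6902 = 44173641/6400 + 2*√4333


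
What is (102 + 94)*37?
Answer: 7252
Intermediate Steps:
(102 + 94)*37 = 196*37 = 7252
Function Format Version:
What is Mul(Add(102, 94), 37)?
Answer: 7252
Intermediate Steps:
Mul(Add(102, 94), 37) = Mul(196, 37) = 7252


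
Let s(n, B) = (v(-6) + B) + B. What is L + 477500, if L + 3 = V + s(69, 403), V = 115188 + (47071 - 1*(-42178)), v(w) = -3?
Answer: 682737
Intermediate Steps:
V = 204437 (V = 115188 + (47071 + 42178) = 115188 + 89249 = 204437)
s(n, B) = -3 + 2*B (s(n, B) = (-3 + B) + B = -3 + 2*B)
L = 205237 (L = -3 + (204437 + (-3 + 2*403)) = -3 + (204437 + (-3 + 806)) = -3 + (204437 + 803) = -3 + 205240 = 205237)
L + 477500 = 205237 + 477500 = 682737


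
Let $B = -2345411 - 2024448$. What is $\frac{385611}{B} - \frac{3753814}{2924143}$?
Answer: $- \frac{17531219598599}{12778092605837} \approx -1.372$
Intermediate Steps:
$B = -4369859$ ($B = -2345411 - 2024448 = -4369859$)
$\frac{385611}{B} - \frac{3753814}{2924143} = \frac{385611}{-4369859} - \frac{3753814}{2924143} = 385611 \left(- \frac{1}{4369859}\right) - \frac{3753814}{2924143} = - \frac{385611}{4369859} - \frac{3753814}{2924143} = - \frac{17531219598599}{12778092605837}$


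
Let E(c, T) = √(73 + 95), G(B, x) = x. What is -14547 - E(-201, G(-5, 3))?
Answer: -14547 - 2*√42 ≈ -14560.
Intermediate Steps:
E(c, T) = 2*√42 (E(c, T) = √168 = 2*√42)
-14547 - E(-201, G(-5, 3)) = -14547 - 2*√42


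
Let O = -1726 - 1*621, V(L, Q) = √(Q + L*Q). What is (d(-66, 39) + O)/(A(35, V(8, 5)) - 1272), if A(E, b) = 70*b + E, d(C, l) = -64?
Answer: 2982407/1309669 + 506310*√5/1309669 ≈ 3.1417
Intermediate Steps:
A(E, b) = E + 70*b
O = -2347 (O = -1726 - 621 = -2347)
(d(-66, 39) + O)/(A(35, V(8, 5)) - 1272) = (-64 - 2347)/((35 + 70*√(5*(1 + 8))) - 1272) = -2411/((35 + 70*√(5*9)) - 1272) = -2411/((35 + 70*√45) - 1272) = -2411/((35 + 70*(3*√5)) - 1272) = -2411/((35 + 210*√5) - 1272) = -2411/(-1237 + 210*√5)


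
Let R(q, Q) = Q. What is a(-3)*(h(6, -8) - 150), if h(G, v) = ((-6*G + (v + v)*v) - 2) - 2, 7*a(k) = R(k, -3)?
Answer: 186/7 ≈ 26.571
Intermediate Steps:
a(k) = -3/7 (a(k) = (⅐)*(-3) = -3/7)
h(G, v) = -4 - 6*G + 2*v² (h(G, v) = ((-6*G + (2*v)*v) - 2) - 2 = ((-6*G + 2*v²) - 2) - 2 = (-2 - 6*G + 2*v²) - 2 = -4 - 6*G + 2*v²)
a(-3)*(h(6, -8) - 150) = -3*((-4 - 6*6 + 2*(-8)²) - 150)/7 = -3*((-4 - 36 + 2*64) - 150)/7 = -3*((-4 - 36 + 128) - 150)/7 = -3*(88 - 150)/7 = -3/7*(-62) = 186/7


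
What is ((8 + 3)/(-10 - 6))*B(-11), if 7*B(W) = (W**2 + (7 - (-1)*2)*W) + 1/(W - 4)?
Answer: -517/240 ≈ -2.1542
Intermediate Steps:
B(W) = W**2/7 + 1/(7*(-4 + W)) + 9*W/7 (B(W) = ((W**2 + (7 - (-1)*2)*W) + 1/(W - 4))/7 = ((W**2 + (7 - 1*(-2))*W) + 1/(-4 + W))/7 = ((W**2 + (7 + 2)*W) + 1/(-4 + W))/7 = ((W**2 + 9*W) + 1/(-4 + W))/7 = (W**2 + 1/(-4 + W) + 9*W)/7 = W**2/7 + 1/(7*(-4 + W)) + 9*W/7)
((8 + 3)/(-10 - 6))*B(-11) = ((8 + 3)/(-10 - 6))*((1 + (-11)**3 - 36*(-11) + 5*(-11)**2)/(7*(-4 - 11))) = (11/(-16))*((1/7)*(1 - 1331 + 396 + 5*121)/(-15)) = (11*(-1/16))*((1/7)*(-1/15)*(1 - 1331 + 396 + 605)) = -11*(-1)*(-329)/(112*15) = -11/16*47/15 = -517/240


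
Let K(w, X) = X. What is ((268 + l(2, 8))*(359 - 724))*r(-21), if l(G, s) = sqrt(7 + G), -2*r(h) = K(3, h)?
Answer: -2077215/2 ≈ -1.0386e+6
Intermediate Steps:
r(h) = -h/2
((268 + l(2, 8))*(359 - 724))*r(-21) = ((268 + sqrt(7 + 2))*(359 - 724))*(-1/2*(-21)) = ((268 + sqrt(9))*(-365))*(21/2) = ((268 + 3)*(-365))*(21/2) = (271*(-365))*(21/2) = -98915*21/2 = -2077215/2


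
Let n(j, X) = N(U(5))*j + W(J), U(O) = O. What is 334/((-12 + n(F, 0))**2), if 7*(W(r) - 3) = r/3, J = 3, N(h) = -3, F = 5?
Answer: 98/167 ≈ 0.58683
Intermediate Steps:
W(r) = 3 + r/21 (W(r) = 3 + (r/3)/7 = 3 + r/21)
n(j, X) = 22/7 - 3*j (n(j, X) = -3*j + (3 + (1/21)*3) = -3*j + (3 + 1/7) = -3*j + 22/7 = 22/7 - 3*j)
334/((-12 + n(F, 0))**2) = 334/((-12 + (22/7 - 3*5))**2) = 334/((-12 + (22/7 - 15))**2) = 334/((-12 - 83/7)**2) = 334/((-167/7)**2) = 334/(27889/49) = 334*(49/27889) = 98/167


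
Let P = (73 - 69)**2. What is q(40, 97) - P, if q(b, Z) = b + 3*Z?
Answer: 315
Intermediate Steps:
P = 16 (P = 4**2 = 16)
q(40, 97) - P = (40 + 3*97) - 1*16 = (40 + 291) - 16 = 331 - 16 = 315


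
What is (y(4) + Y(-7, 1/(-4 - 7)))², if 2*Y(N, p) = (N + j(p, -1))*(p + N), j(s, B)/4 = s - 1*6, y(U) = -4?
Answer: 168246841/14641 ≈ 11491.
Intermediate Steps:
j(s, B) = -24 + 4*s (j(s, B) = 4*(s - 1*6) = 4*(s - 6) = 4*(-6 + s) = -24 + 4*s)
Y(N, p) = (N + p)*(-24 + N + 4*p)/2 (Y(N, p) = ((N + (-24 + 4*p))*(p + N))/2 = ((-24 + N + 4*p)*(N + p))/2 = ((N + p)*(-24 + N + 4*p))/2 = (N + p)*(-24 + N + 4*p)/2)
(y(4) + Y(-7, 1/(-4 - 7)))² = (-4 + ((½)*(-7)² + (½)*(-7)/(-4 - 7) + 2*(-7)*(-6 + 1/(-4 - 7)) + 2*(-6 + 1/(-4 - 7))/(-4 - 7)))² = (-4 + ((½)*49 + (½)*(-7)/(-11) + 2*(-7)*(-6 + 1/(-11)) + 2*(-6 + 1/(-11))/(-11)))² = (-4 + (49/2 + (½)*(-7)*(-1/11) + 2*(-7)*(-6 - 1/11) + 2*(-1/11)*(-6 - 1/11)))² = (-4 + (49/2 + 7/22 + 2*(-7)*(-67/11) + 2*(-1/11)*(-67/11)))² = (-4 + (49/2 + 7/22 + 938/11 + 134/121))² = (-4 + 13455/121)² = (12971/121)² = 168246841/14641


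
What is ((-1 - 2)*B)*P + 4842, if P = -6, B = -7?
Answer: 4716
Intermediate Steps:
((-1 - 2)*B)*P + 4842 = ((-1 - 2)*(-7))*(-6) + 4842 = -3*(-7)*(-6) + 4842 = 21*(-6) + 4842 = -126 + 4842 = 4716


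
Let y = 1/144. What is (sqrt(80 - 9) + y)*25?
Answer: 25/144 + 25*sqrt(71) ≈ 210.83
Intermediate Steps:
y = 1/144 ≈ 0.0069444
(sqrt(80 - 9) + y)*25 = (sqrt(80 - 9) + 1/144)*25 = (sqrt(71) + 1/144)*25 = (1/144 + sqrt(71))*25 = 25/144 + 25*sqrt(71)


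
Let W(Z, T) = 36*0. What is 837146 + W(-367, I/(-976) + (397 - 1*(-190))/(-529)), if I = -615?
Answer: 837146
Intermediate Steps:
W(Z, T) = 0
837146 + W(-367, I/(-976) + (397 - 1*(-190))/(-529)) = 837146 + 0 = 837146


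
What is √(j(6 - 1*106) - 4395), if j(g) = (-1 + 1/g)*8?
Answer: I*√110077/5 ≈ 66.356*I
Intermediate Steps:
j(g) = -8 + 8/g
√(j(6 - 1*106) - 4395) = √((-8 + 8/(6 - 1*106)) - 4395) = √((-8 + 8/(6 - 106)) - 4395) = √((-8 + 8/(-100)) - 4395) = √((-8 + 8*(-1/100)) - 4395) = √((-8 - 2/25) - 4395) = √(-202/25 - 4395) = √(-110077/25) = I*√110077/5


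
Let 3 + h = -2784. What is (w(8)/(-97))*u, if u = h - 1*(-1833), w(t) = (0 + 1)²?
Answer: 954/97 ≈ 9.8351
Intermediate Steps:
h = -2787 (h = -3 - 2784 = -2787)
w(t) = 1 (w(t) = 1² = 1)
u = -954 (u = -2787 - 1*(-1833) = -2787 + 1833 = -954)
(w(8)/(-97))*u = (1/(-97))*(-954) = (1*(-1/97))*(-954) = -1/97*(-954) = 954/97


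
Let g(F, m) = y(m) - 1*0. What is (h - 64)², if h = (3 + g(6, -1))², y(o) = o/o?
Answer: 2304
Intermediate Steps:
y(o) = 1
g(F, m) = 1 (g(F, m) = 1 - 1*0 = 1 + 0 = 1)
h = 16 (h = (3 + 1)² = 4² = 16)
(h - 64)² = (16 - 64)² = (-48)² = 2304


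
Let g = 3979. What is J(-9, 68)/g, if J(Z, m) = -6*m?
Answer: -408/3979 ≈ -0.10254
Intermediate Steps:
J(-9, 68)/g = -6*68/3979 = -408*1/3979 = -408/3979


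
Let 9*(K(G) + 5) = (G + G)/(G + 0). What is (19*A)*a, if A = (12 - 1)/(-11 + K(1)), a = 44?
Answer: -41382/71 ≈ -582.84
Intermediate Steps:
K(G) = -43/9 (K(G) = -5 + ((G + G)/(G + 0))/9 = -5 + ((2*G)/G)/9 = -5 + (⅑)*2 = -5 + 2/9 = -43/9)
A = -99/142 (A = (12 - 1)/(-11 - 43/9) = 11/(-142/9) = 11*(-9/142) = -99/142 ≈ -0.69718)
(19*A)*a = (19*(-99/142))*44 = -1881/142*44 = -41382/71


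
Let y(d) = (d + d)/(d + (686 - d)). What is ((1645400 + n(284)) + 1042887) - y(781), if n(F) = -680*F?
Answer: 855841500/343 ≈ 2.4952e+6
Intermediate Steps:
y(d) = d/343 (y(d) = (2*d)/686 = (2*d)*(1/686) = d/343)
((1645400 + n(284)) + 1042887) - y(781) = ((1645400 - 680*284) + 1042887) - 781/343 = ((1645400 - 193120) + 1042887) - 1*781/343 = (1452280 + 1042887) - 781/343 = 2495167 - 781/343 = 855841500/343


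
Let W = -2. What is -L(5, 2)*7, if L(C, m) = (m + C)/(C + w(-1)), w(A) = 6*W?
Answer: 7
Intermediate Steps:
w(A) = -12 (w(A) = 6*(-2) = -12)
L(C, m) = (C + m)/(-12 + C) (L(C, m) = (m + C)/(C - 12) = (C + m)/(-12 + C))
-L(5, 2)*7 = -(5 + 2)/(-12 + 5)*7 = -7/(-7)*7 = -(-1)*7/7*7 = -1*(-1)*7 = 1*7 = 7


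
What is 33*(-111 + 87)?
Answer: -792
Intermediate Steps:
33*(-111 + 87) = 33*(-24) = -792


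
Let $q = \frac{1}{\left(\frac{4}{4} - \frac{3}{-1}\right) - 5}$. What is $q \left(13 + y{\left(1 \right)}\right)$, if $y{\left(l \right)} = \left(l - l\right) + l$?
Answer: $-14$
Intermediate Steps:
$y{\left(l \right)} = l$ ($y{\left(l \right)} = 0 + l = l$)
$q = -1$ ($q = \frac{1}{\left(4 \cdot \frac{1}{4} - -3\right) - 5} = \frac{1}{\left(1 + 3\right) - 5} = \frac{1}{4 - 5} = \frac{1}{-1} = -1$)
$q \left(13 + y{\left(1 \right)}\right) = - (13 + 1) = \left(-1\right) 14 = -14$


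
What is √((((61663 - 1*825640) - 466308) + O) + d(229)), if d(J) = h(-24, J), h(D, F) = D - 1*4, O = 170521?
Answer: 4*I*√66237 ≈ 1029.5*I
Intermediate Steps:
h(D, F) = -4 + D (h(D, F) = D - 4 = -4 + D)
d(J) = -28 (d(J) = -4 - 24 = -28)
√((((61663 - 1*825640) - 466308) + O) + d(229)) = √((((61663 - 1*825640) - 466308) + 170521) - 28) = √((((61663 - 825640) - 466308) + 170521) - 28) = √(((-763977 - 466308) + 170521) - 28) = √((-1230285 + 170521) - 28) = √(-1059764 - 28) = √(-1059792) = 4*I*√66237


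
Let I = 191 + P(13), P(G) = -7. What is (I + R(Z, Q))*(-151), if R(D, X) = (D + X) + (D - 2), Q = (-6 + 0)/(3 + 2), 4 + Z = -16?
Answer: -106304/5 ≈ -21261.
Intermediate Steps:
Z = -20 (Z = -4 - 16 = -20)
Q = -6/5 ≈ -1.2000
I = 184 (I = 191 - 7 = 184)
R(D, X) = -2 + X + 2*D (R(D, X) = (D + X) + (-2 + D) = -2 + X + 2*D)
(I + R(Z, Q))*(-151) = (184 + (-2 - 6/5 + 2*(-20)))*(-151) = (184 + (-2 - 6/5 - 40))*(-151) = (184 - 216/5)*(-151) = (704/5)*(-151) = -106304/5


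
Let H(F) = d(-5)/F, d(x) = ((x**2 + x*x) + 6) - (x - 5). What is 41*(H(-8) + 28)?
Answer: 3239/4 ≈ 809.75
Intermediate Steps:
d(x) = 11 - x + 2*x**2 (d(x) = ((x**2 + x**2) + 6) - (-5 + x) = (2*x**2 + 6) + (5 - x) = (6 + 2*x**2) + (5 - x) = 11 - x + 2*x**2)
H(F) = 66/F (H(F) = (11 - 1*(-5) + 2*(-5)**2)/F = (11 + 5 + 2*25)/F = (11 + 5 + 50)/F = 66/F)
41*(H(-8) + 28) = 41*(66/(-8) + 28) = 41*(66*(-1/8) + 28) = 41*(-33/4 + 28) = 41*(79/4) = 3239/4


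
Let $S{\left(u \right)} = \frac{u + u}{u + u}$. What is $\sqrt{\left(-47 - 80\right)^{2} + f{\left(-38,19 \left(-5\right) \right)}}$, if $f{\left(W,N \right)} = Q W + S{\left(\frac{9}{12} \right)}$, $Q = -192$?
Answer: $\sqrt{23426} \approx 153.06$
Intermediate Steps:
$S{\left(u \right)} = 1$ ($S{\left(u \right)} = \frac{2 u}{2 u} = 2 u \frac{1}{2 u} = 1$)
$f{\left(W,N \right)} = 1 - 192 W$ ($f{\left(W,N \right)} = - 192 W + 1 = 1 - 192 W$)
$\sqrt{\left(-47 - 80\right)^{2} + f{\left(-38,19 \left(-5\right) \right)}} = \sqrt{\left(-47 - 80\right)^{2} + \left(1 - -7296\right)} = \sqrt{\left(-127\right)^{2} + \left(1 + 7296\right)} = \sqrt{16129 + 7297} = \sqrt{23426}$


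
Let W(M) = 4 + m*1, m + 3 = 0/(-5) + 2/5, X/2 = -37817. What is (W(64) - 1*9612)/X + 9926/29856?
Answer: 1297096447/2822660880 ≈ 0.45953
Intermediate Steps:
X = -75634 (X = 2*(-37817) = -75634)
m = -13/5 (m = -3 + (0/(-5) + 2/5) = -3 + (0*(-1/5) + 2*(1/5)) = -3 + (0 + 2/5) = -3 + 2/5 = -13/5 ≈ -2.6000)
W(M) = 7/5 (W(M) = 4 - 13/5*1 = 4 - 13/5 = 7/5)
(W(64) - 1*9612)/X + 9926/29856 = (7/5 - 1*9612)/(-75634) + 9926/29856 = (7/5 - 9612)*(-1/75634) + 9926*(1/29856) = -48053/5*(-1/75634) + 4963/14928 = 48053/378170 + 4963/14928 = 1297096447/2822660880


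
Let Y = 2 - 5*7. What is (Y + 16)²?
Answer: 289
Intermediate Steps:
Y = -33 (Y = 2 - 35 = -33)
(Y + 16)² = (-33 + 16)² = (-17)² = 289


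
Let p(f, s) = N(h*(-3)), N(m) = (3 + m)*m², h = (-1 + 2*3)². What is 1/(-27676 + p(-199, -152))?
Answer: -1/432676 ≈ -2.3112e-6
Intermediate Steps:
h = 25 (h = (-1 + 6)² = 5² = 25)
N(m) = m²*(3 + m)
p(f, s) = -405000 (p(f, s) = (25*(-3))²*(3 + 25*(-3)) = (-75)²*(3 - 75) = 5625*(-72) = -405000)
1/(-27676 + p(-199, -152)) = 1/(-27676 - 405000) = 1/(-432676) = -1/432676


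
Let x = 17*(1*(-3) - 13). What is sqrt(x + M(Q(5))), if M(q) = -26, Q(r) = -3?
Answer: I*sqrt(298) ≈ 17.263*I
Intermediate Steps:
x = -272 (x = 17*(-3 - 13) = 17*(-16) = -272)
sqrt(x + M(Q(5))) = sqrt(-272 - 26) = sqrt(-298) = I*sqrt(298)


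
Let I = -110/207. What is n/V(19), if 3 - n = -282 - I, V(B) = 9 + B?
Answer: 58885/5796 ≈ 10.160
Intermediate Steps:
I = -110/207 (I = -110*1/207 = -110/207 ≈ -0.53140)
n = 58885/207 (n = 3 - (-282 - 1*(-110/207)) = 3 - (-282 + 110/207) = 3 - 1*(-58264/207) = 3 + 58264/207 = 58885/207 ≈ 284.47)
n/V(19) = 58885/(207*(9 + 19)) = (58885/207)/28 = (58885/207)*(1/28) = 58885/5796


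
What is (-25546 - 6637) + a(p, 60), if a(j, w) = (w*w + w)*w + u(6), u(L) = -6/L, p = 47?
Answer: 187416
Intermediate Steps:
a(j, w) = -1 + w*(w + w**2) (a(j, w) = (w*w + w)*w - 6/6 = (w**2 + w)*w - 6*1/6 = (w + w**2)*w - 1 = w*(w + w**2) - 1 = -1 + w*(w + w**2))
(-25546 - 6637) + a(p, 60) = (-25546 - 6637) + (-1 + 60**2 + 60**3) = -32183 + (-1 + 3600 + 216000) = -32183 + 219599 = 187416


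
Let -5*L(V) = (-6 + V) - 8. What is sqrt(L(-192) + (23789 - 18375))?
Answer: 2*sqrt(34095)/5 ≈ 73.859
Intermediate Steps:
L(V) = 14/5 - V/5 (L(V) = -((-6 + V) - 8)/5 = -(-14 + V)/5 = 14/5 - V/5)
sqrt(L(-192) + (23789 - 18375)) = sqrt((14/5 - 1/5*(-192)) + (23789 - 18375)) = sqrt((14/5 + 192/5) + 5414) = sqrt(206/5 + 5414) = sqrt(27276/5) = 2*sqrt(34095)/5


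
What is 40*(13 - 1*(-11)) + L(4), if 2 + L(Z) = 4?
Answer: 962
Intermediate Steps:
L(Z) = 2 (L(Z) = -2 + 4 = 2)
40*(13 - 1*(-11)) + L(4) = 40*(13 - 1*(-11)) + 2 = 40*(13 + 11) + 2 = 40*24 + 2 = 960 + 2 = 962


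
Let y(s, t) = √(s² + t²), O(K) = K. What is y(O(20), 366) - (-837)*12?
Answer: 10044 + 2*√33589 ≈ 10411.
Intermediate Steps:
y(O(20), 366) - (-837)*12 = √(20² + 366²) - (-837)*12 = √(400 + 133956) - 1*(-10044) = √134356 + 10044 = 2*√33589 + 10044 = 10044 + 2*√33589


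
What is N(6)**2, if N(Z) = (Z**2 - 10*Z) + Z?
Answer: 324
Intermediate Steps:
N(Z) = Z**2 - 9*Z
N(6)**2 = (6*(-9 + 6))**2 = (6*(-3))**2 = (-18)**2 = 324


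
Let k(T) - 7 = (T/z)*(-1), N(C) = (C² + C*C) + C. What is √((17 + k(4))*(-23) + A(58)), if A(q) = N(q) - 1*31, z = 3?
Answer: √56103/3 ≈ 78.954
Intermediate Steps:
N(C) = C + 2*C² (N(C) = (C² + C²) + C = 2*C² + C = C + 2*C²)
k(T) = 7 - T/3 (k(T) = 7 + (T/3)*(-1) = 7 - T/3)
A(q) = -31 + q*(1 + 2*q) (A(q) = q*(1 + 2*q) - 1*31 = q*(1 + 2*q) - 31 = -31 + q*(1 + 2*q))
√((17 + k(4))*(-23) + A(58)) = √((17 + (7 - ⅓*4))*(-23) + (-31 + 58*(1 + 2*58))) = √((17 + (7 - 4/3))*(-23) + (-31 + 58*(1 + 116))) = √((17 + 17/3)*(-23) + (-31 + 58*117)) = √((68/3)*(-23) + (-31 + 6786)) = √(-1564/3 + 6755) = √(18701/3) = √56103/3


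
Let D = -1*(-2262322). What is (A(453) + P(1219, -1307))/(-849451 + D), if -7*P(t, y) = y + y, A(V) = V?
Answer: 5785/9890097 ≈ 0.00058493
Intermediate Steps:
D = 2262322
P(t, y) = -2*y/7 (P(t, y) = -(y + y)/7 = -2*y/7)
(A(453) + P(1219, -1307))/(-849451 + D) = (453 - 2/7*(-1307))/(-849451 + 2262322) = (453 + 2614/7)/1412871 = (5785/7)*(1/1412871) = 5785/9890097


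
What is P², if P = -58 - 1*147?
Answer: 42025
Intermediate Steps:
P = -205 (P = -58 - 147 = -205)
P² = (-205)² = 42025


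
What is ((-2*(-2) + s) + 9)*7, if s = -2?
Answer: 77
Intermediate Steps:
((-2*(-2) + s) + 9)*7 = ((-2*(-2) - 2) + 9)*7 = ((4 - 2) + 9)*7 = (2 + 9)*7 = 11*7 = 77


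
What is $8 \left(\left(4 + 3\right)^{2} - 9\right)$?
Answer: $320$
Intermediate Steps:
$8 \left(\left(4 + 3\right)^{2} - 9\right) = 8 \left(7^{2} - 9\right) = 8 \left(49 - 9\right) = 8 \cdot 40 = 320$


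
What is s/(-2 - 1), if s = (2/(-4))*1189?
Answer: 1189/6 ≈ 198.17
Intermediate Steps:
s = -1189/2 (s = (2*(-¼))*1189 = -½*1189 = -1189/2 ≈ -594.50)
s/(-2 - 1) = -1189/(2*(-2 - 1)) = -1189/2/(-3) = -1189/2*(-⅓) = 1189/6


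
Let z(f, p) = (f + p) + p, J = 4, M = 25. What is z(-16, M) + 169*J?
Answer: 710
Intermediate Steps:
z(f, p) = f + 2*p
z(-16, M) + 169*J = (-16 + 2*25) + 169*4 = (-16 + 50) + 676 = 34 + 676 = 710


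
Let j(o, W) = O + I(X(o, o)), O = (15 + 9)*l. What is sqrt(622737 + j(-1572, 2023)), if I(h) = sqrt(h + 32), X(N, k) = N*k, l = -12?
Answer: sqrt(622449 + 4*sqrt(154451)) ≈ 789.95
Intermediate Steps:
O = -288 (O = (15 + 9)*(-12) = 24*(-12) = -288)
I(h) = sqrt(32 + h)
j(o, W) = -288 + sqrt(32 + o**2) (j(o, W) = -288 + sqrt(32 + o*o) = -288 + sqrt(32 + o**2))
sqrt(622737 + j(-1572, 2023)) = sqrt(622737 + (-288 + sqrt(32 + (-1572)**2))) = sqrt(622737 + (-288 + sqrt(32 + 2471184))) = sqrt(622737 + (-288 + sqrt(2471216))) = sqrt(622737 + (-288 + 4*sqrt(154451))) = sqrt(622449 + 4*sqrt(154451))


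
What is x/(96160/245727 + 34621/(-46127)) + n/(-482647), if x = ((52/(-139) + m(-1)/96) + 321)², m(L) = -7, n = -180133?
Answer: -1011052364615552333837391733/3534652718063102974976 ≈ -2.8604e+5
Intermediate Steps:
x = 18296655496681/178062336 (x = ((52/(-139) - 7/96) + 321)² = ((52*(-1/139) - 7*1/96) + 321)² = ((-52/139 - 7/96) + 321)² = (-5965/13344 + 321)² = (4277459/13344)² = 18296655496681/178062336 ≈ 1.0275e+5)
x/(96160/245727 + 34621/(-46127)) + n/(-482647) = 18296655496681/(178062336*(96160/245727 + 34621/(-46127))) - 180133/(-482647) = 18296655496681/(178062336*(96160*(1/245727) + 34621*(-1/46127))) - 180133*(-1/482647) = 18296655496681/(178062336*(96160/245727 - 34621/46127)) + 180133/482647 = 18296655496681/(178062336*(-4071742147/11334649329)) + 180133/482647 = (18296655496681/178062336)*(-11334649329/4071742147) + 180133/482647 = -23042908216488828708561/80558213142719488 + 180133/482647 = -1011052364615552333837391733/3534652718063102974976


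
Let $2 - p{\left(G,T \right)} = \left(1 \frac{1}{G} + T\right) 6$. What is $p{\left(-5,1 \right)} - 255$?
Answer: $- \frac{1289}{5} \approx -257.8$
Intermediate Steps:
$p{\left(G,T \right)} = 2 - 6 T - \frac{6}{G}$ ($p{\left(G,T \right)} = 2 - \left(1 \frac{1}{G} + T\right) 6 = 2 - \left(\frac{1}{G} + T\right) 6 = 2 - \left(T + \frac{1}{G}\right) 6 = 2 - \left(6 T + \frac{6}{G}\right) = 2 - 6 T - \frac{6}{G}$)
$p{\left(-5,1 \right)} - 255 = \left(2 - 6 - \frac{6}{-5}\right) - 255 = \left(2 - 6 - - \frac{6}{5}\right) - 255 = \left(2 - 6 + \frac{6}{5}\right) - 255 = - \frac{14}{5} - 255 = - \frac{1289}{5}$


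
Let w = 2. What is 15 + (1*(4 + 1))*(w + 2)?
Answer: 35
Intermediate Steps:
15 + (1*(4 + 1))*(w + 2) = 15 + (1*(4 + 1))*(2 + 2) = 15 + (1*5)*4 = 15 + 5*4 = 15 + 20 = 35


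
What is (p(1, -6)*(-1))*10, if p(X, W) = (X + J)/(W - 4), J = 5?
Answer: 6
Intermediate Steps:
p(X, W) = (5 + X)/(-4 + W) (p(X, W) = (X + 5)/(W - 4) = (5 + X)/(-4 + W))
(p(1, -6)*(-1))*10 = (((5 + 1)/(-4 - 6))*(-1))*10 = ((6/(-10))*(-1))*10 = (-⅒*6*(-1))*10 = -⅗*(-1)*10 = (⅗)*10 = 6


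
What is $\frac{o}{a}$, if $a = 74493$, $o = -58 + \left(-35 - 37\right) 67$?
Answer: $- \frac{4882}{74493} \approx -0.065536$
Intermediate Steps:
$o = -4882$ ($o = -58 + \left(-35 - 37\right) 67 = -58 - 4824 = -4882$)
$\frac{o}{a} = - \frac{4882}{74493}$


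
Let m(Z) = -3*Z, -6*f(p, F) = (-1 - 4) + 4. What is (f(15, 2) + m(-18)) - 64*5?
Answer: -1595/6 ≈ -265.83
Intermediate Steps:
f(p, F) = 1/6 (f(p, F) = -((-1 - 4) + 4)/6 = -(-5 + 4)/6 = -1/6*(-1) = 1/6)
(f(15, 2) + m(-18)) - 64*5 = (1/6 - 3*(-18)) - 64*5 = (1/6 + 54) - 320 = 325/6 - 320 = -1595/6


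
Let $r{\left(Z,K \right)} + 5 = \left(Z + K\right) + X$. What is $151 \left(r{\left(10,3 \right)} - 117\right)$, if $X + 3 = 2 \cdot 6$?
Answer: $-15100$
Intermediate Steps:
$X = 9$ ($X = -3 + 2 \cdot 6 = -3 + 12 = 9$)
$r{\left(Z,K \right)} = 4 + K + Z$ ($r{\left(Z,K \right)} = -5 + \left(\left(Z + K\right) + 9\right) = -5 + \left(\left(K + Z\right) + 9\right) = -5 + \left(9 + K + Z\right) = 4 + K + Z$)
$151 \left(r{\left(10,3 \right)} - 117\right) = 151 \left(\left(4 + 3 + 10\right) - 117\right) = 151 \left(17 - 117\right) = 151 \left(-100\right) = -15100$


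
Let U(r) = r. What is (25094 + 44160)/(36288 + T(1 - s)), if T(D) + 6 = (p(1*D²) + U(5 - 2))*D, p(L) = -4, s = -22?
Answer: 69254/36259 ≈ 1.9100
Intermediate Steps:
T(D) = -6 - D (T(D) = -6 + (-4 + (5 - 2))*D = -6 + (-4 + 3)*D = -6 - D)
(25094 + 44160)/(36288 + T(1 - s)) = (25094 + 44160)/(36288 + (-6 - (1 - 1*(-22)))) = 69254/(36288 + (-6 - (1 + 22))) = 69254/(36288 + (-6 - 1*23)) = 69254/(36288 + (-6 - 23)) = 69254/(36288 - 29) = 69254/36259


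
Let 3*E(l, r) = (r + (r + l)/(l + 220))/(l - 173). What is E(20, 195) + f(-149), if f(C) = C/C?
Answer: 12629/22032 ≈ 0.57321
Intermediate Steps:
f(C) = 1
E(l, r) = (r + (l + r)/(220 + l))/(3*(-173 + l)) (E(l, r) = ((r + (r + l)/(l + 220))/(l - 173))/3 = ((r + (l + r)/(220 + l))/(-173 + l))/3 = (r + (l + r)/(220 + l))/(3*(-173 + l)))
E(20, 195) + f(-149) = (20 + 221*195 + 20*195)/(3*(-38060 + 20**2 + 47*20)) + 1 = (20 + 43095 + 3900)/(3*(-38060 + 400 + 940)) + 1 = (1/3)*47015/(-36720) + 1 = (1/3)*(-1/36720)*47015 + 1 = -9403/22032 + 1 = 12629/22032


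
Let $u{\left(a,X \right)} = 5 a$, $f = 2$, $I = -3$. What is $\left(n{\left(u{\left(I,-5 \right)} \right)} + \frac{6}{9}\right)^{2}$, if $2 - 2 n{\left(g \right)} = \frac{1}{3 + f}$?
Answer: $\frac{2209}{900} \approx 2.4544$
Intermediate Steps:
$n{\left(g \right)} = \frac{9}{10}$ ($n{\left(g \right)} = 1 - \frac{1}{2 \left(3 + 2\right)} = 1 - \frac{1}{2 \cdot 5} = 1 - \frac{1}{10} = \frac{9}{10}$)
$\left(n{\left(u{\left(I,-5 \right)} \right)} + \frac{6}{9}\right)^{2} = \left(\frac{9}{10} + \frac{6}{9}\right)^{2} = \left(\frac{9}{10} + 6 \cdot \frac{1}{9}\right)^{2} = \left(\frac{9}{10} + \frac{2}{3}\right)^{2} = \left(\frac{47}{30}\right)^{2} = \frac{2209}{900}$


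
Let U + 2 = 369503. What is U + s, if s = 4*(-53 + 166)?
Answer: 369953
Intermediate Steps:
U = 369501 (U = -2 + 369503 = 369501)
s = 452 (s = 4*113 = 452)
U + s = 369501 + 452 = 369953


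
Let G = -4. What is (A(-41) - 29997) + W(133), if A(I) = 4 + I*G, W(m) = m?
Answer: -29696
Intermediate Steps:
A(I) = 4 - 4*I (A(I) = 4 + I*(-4) = 4 - 4*I)
(A(-41) - 29997) + W(133) = ((4 - 4*(-41)) - 29997) + 133 = ((4 + 164) - 29997) + 133 = (168 - 29997) + 133 = -29829 + 133 = -29696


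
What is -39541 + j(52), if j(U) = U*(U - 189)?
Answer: -46665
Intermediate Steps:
j(U) = U*(-189 + U)
-39541 + j(52) = -39541 + 52*(-189 + 52) = -39541 + 52*(-137) = -39541 - 7124 = -46665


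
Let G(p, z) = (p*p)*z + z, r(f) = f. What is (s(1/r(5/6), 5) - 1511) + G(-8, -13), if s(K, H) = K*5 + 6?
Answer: -2344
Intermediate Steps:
s(K, H) = 6 + 5*K (s(K, H) = 5*K + 6 = 6 + 5*K)
G(p, z) = z + z*p² (G(p, z) = p²*z + z = z*p² + z = z + z*p²)
(s(1/r(5/6), 5) - 1511) + G(-8, -13) = ((6 + 5/((5/6))) - 1511) - 13*(1 + (-8)²) = ((6 + 5/((5*(⅙)))) - 1511) - 13*(1 + 64) = ((6 + 5/(⅚)) - 1511) - 13*65 = ((6 + 5*(6/5)) - 1511) - 845 = ((6 + 6) - 1511) - 845 = (12 - 1511) - 845 = -1499 - 845 = -2344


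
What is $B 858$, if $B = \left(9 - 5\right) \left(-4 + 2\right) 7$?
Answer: $-48048$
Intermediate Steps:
$B = -56$ ($B = 4 \left(-2\right) 7 = \left(-8\right) 7 = -56$)
$B 858 = \left(-56\right) 858 = -48048$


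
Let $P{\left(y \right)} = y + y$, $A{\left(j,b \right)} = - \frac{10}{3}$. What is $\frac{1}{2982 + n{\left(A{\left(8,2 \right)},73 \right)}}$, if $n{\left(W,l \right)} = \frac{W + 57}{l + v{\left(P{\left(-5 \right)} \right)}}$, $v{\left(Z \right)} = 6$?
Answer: $\frac{237}{706895} \approx 0.00033527$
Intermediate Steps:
$A{\left(j,b \right)} = - \frac{10}{3}$ ($A{\left(j,b \right)} = \left(-10\right) \frac{1}{3} = - \frac{10}{3}$)
$P{\left(y \right)} = 2 y$
$n{\left(W,l \right)} = \frac{57 + W}{6 + l}$ ($n{\left(W,l \right)} = \frac{W + 57}{l + 6} = \frac{57 + W}{6 + l}$)
$\frac{1}{2982 + n{\left(A{\left(8,2 \right)},73 \right)}} = \frac{1}{2982 + \frac{57 - \frac{10}{3}}{6 + 73}} = \frac{1}{2982 + \frac{1}{79} \cdot \frac{161}{3}} = \frac{1}{2982 + \frac{161}{237}} = \frac{1}{\frac{706895}{237}} = \frac{237}{706895}$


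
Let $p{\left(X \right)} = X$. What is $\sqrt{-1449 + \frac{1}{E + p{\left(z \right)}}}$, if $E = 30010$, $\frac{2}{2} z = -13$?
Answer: $\frac{2 i \sqrt{36217754529}}{9999} \approx 38.066 i$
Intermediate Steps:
$z = -13$
$\sqrt{-1449 + \frac{1}{E + p{\left(z \right)}}} = \sqrt{-1449 + \frac{1}{30010 - 13}} = \sqrt{-1449 + \frac{1}{29997}} = \sqrt{- \frac{43465652}{29997}} = \frac{2 i \sqrt{36217754529}}{9999}$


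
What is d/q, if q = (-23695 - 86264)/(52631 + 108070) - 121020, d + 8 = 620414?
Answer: -33233288202/6482714993 ≈ -5.1264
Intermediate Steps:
d = 620406 (d = -8 + 620414 = 620406)
q = -6482714993/53567 (q = -109959/160701 - 121020 = -109959*1/160701 - 121020 = -36653/53567 - 121020 = -6482714993/53567 ≈ -1.2102e+5)
d/q = 620406/(-6482714993/53567) = 620406*(-53567/6482714993) = -33233288202/6482714993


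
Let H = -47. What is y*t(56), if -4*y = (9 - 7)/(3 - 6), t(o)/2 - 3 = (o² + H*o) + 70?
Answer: 577/3 ≈ 192.33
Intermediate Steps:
t(o) = 146 - 94*o + 2*o² (t(o) = 6 + 2*((o² - 47*o) + 70) = 6 + 2*(70 + o² - 47*o) = 6 + (140 - 94*o + 2*o²) = 146 - 94*o + 2*o²)
y = ⅙ (y = -(9 - 7)/(4*(3 - 6)) = -1/(2*(-3)) = -(-1)/(2*3) = -¼*(-⅔) = ⅙ ≈ 0.16667)
y*t(56) = (146 - 94*56 + 2*56²)/6 = (146 - 5264 + 2*3136)/6 = (146 - 5264 + 6272)/6 = (⅙)*1154 = 577/3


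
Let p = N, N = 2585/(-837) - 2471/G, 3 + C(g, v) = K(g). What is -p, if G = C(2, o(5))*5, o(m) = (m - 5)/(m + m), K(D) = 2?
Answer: -2055302/4185 ≈ -491.11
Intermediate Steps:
o(m) = (-5 + m)/(2*m) (o(m) = (-5 + m)/((2*m)) = (-5 + m)*(1/(2*m)) = (-5 + m)/(2*m))
C(g, v) = -1 (C(g, v) = -3 + 2 = -1)
G = -5 (G = -1*5 = -5)
N = 2055302/4185 (N = 2585/(-837) - 2471/(-5) = 2585*(-1/837) - 2471*(-1/5) = -2585/837 + 2471/5 = 2055302/4185 ≈ 491.11)
p = 2055302/4185 ≈ 491.11
-p = -1*2055302/4185 = -2055302/4185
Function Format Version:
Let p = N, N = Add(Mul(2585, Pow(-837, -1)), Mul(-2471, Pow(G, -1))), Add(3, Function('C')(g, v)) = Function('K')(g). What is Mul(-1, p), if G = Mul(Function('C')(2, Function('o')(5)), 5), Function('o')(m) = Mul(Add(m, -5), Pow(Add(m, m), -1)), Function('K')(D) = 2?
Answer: Rational(-2055302, 4185) ≈ -491.11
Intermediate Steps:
Function('o')(m) = Mul(Rational(1, 2), Pow(m, -1), Add(-5, m)) (Function('o')(m) = Mul(Add(-5, m), Pow(Mul(2, m), -1)) = Mul(Add(-5, m), Mul(Rational(1, 2), Pow(m, -1))) = Mul(Rational(1, 2), Pow(m, -1), Add(-5, m)))
Function('C')(g, v) = -1 (Function('C')(g, v) = Add(-3, 2) = -1)
G = -5 (G = Mul(-1, 5) = -5)
N = Rational(2055302, 4185) (N = Add(Mul(2585, Pow(-837, -1)), Mul(-2471, Pow(-5, -1))) = Add(Mul(2585, Rational(-1, 837)), Mul(-2471, Rational(-1, 5))) = Add(Rational(-2585, 837), Rational(2471, 5)) = Rational(2055302, 4185) ≈ 491.11)
p = Rational(2055302, 4185) ≈ 491.11
Mul(-1, p) = Mul(-1, Rational(2055302, 4185)) = Rational(-2055302, 4185)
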